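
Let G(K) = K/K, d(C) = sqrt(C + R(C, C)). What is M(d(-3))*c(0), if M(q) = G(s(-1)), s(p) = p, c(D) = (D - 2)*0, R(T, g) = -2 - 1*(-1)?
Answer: 0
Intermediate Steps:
R(T, g) = -1 (R(T, g) = -2 + 1 = -1)
d(C) = sqrt(-1 + C) (d(C) = sqrt(C - 1) = sqrt(-1 + C))
c(D) = 0 (c(D) = (-2 + D)*0 = 0)
G(K) = 1
M(q) = 1
M(d(-3))*c(0) = 1*0 = 0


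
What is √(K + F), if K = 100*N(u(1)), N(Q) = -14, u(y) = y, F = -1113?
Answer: I*√2513 ≈ 50.13*I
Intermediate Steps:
K = -1400 (K = 100*(-14) = -1400)
√(K + F) = √(-1400 - 1113) = √(-2513) = I*√2513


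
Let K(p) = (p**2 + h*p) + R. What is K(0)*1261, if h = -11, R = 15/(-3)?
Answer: -6305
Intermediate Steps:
R = -5 (R = 15*(-1/3) = -5)
K(p) = -5 + p**2 - 11*p (K(p) = (p**2 - 11*p) - 5 = -5 + p**2 - 11*p)
K(0)*1261 = (-5 + 0**2 - 11*0)*1261 = (-5 + 0 + 0)*1261 = -5*1261 = -6305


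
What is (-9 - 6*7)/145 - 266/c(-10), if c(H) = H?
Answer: 3806/145 ≈ 26.248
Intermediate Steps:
(-9 - 6*7)/145 - 266/c(-10) = (-9 - 6*7)/145 - 266/(-10) = (-9 - 42)*(1/145) - 266*(-⅒) = -51*1/145 + 133/5 = -51/145 + 133/5 = 3806/145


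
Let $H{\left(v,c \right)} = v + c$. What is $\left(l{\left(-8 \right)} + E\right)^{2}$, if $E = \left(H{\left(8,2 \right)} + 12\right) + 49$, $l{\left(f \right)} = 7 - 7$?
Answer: $5041$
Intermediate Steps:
$l{\left(f \right)} = 0$ ($l{\left(f \right)} = 7 - 7 = 0$)
$H{\left(v,c \right)} = c + v$
$E = 71$ ($E = \left(\left(2 + 8\right) + 12\right) + 49 = \left(10 + 12\right) + 49 = 22 + 49 = 71$)
$\left(l{\left(-8 \right)} + E\right)^{2} = \left(0 + 71\right)^{2} = 71^{2} = 5041$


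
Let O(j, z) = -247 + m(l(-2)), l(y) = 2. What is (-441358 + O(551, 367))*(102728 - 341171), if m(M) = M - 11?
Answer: 105299767002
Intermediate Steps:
m(M) = -11 + M
O(j, z) = -256 (O(j, z) = -247 + (-11 + 2) = -247 - 9 = -256)
(-441358 + O(551, 367))*(102728 - 341171) = (-441358 - 256)*(102728 - 341171) = -441614*(-238443) = 105299767002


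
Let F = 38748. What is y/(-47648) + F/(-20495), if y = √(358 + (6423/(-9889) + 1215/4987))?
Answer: -38748/20495 - √217427199747189751/1174914938032 ≈ -1.8910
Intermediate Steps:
y = 2*√217427199747189751/49316443 (y = √(358 + (6423*(-1/9889) + 1215*(1/4987))) = √(358 + (-6423/9889 + 1215/4987)) = √(358 - 20016366/49316443) = √(17635270228/49316443) = 2*√217427199747189751/49316443 ≈ 18.910)
y/(-47648) + F/(-20495) = (2*√217427199747189751/49316443)/(-47648) + 38748/(-20495) = (2*√217427199747189751/49316443)*(-1/47648) + 38748*(-1/20495) = -√217427199747189751/1174914938032 - 38748/20495 = -38748/20495 - √217427199747189751/1174914938032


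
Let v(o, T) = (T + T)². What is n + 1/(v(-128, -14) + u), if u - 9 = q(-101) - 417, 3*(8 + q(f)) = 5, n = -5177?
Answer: -5741290/1109 ≈ -5177.0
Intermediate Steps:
q(f) = -19/3 (q(f) = -8 + (⅓)*5 = -8 + 5/3 = -19/3)
u = -1243/3 (u = 9 + (-19/3 - 417) = 9 - 1270/3 = -1243/3 ≈ -414.33)
v(o, T) = 4*T² (v(o, T) = (2*T)² = 4*T²)
n + 1/(v(-128, -14) + u) = -5177 + 1/(4*(-14)² - 1243/3) = -5177 + 1/(4*196 - 1243/3) = -5177 + 1/(784 - 1243/3) = -5177 + 1/(1109/3) = -5177 + 3/1109 = -5741290/1109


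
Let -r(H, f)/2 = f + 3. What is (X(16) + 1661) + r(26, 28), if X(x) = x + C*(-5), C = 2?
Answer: 1605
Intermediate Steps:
r(H, f) = -6 - 2*f (r(H, f) = -2*(f + 3) = -2*(3 + f) = -6 - 2*f)
X(x) = -10 + x (X(x) = x + 2*(-5) = x - 10 = -10 + x)
(X(16) + 1661) + r(26, 28) = ((-10 + 16) + 1661) + (-6 - 2*28) = (6 + 1661) + (-6 - 56) = 1667 - 62 = 1605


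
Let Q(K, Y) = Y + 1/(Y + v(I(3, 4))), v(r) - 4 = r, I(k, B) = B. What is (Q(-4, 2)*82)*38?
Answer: 32718/5 ≈ 6543.6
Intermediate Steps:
v(r) = 4 + r
Q(K, Y) = Y + 1/(8 + Y) (Q(K, Y) = Y + 1/(Y + (4 + 4)) = Y + 1/(Y + 8) = Y + 1/(8 + Y))
(Q(-4, 2)*82)*38 = (((1 + 2² + 8*2)/(8 + 2))*82)*38 = (((1 + 4 + 16)/10)*82)*38 = (((⅒)*21)*82)*38 = ((21/10)*82)*38 = (861/5)*38 = 32718/5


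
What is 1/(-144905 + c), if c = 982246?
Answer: 1/837341 ≈ 1.1943e-6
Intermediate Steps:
1/(-144905 + c) = 1/(-144905 + 982246) = 1/837341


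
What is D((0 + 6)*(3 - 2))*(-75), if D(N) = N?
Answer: -450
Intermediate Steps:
D((0 + 6)*(3 - 2))*(-75) = ((0 + 6)*(3 - 2))*(-75) = (6*1)*(-75) = 6*(-75) = -450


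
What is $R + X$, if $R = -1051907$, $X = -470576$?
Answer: $-1522483$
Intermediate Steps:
$R + X = -1051907 - 470576 = -1522483$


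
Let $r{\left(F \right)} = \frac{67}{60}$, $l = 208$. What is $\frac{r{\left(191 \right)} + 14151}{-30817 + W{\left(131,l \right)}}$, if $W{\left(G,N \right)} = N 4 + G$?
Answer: $- \frac{849127}{1791240} \approx -0.47404$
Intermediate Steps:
$W{\left(G,N \right)} = G + 4 N$ ($W{\left(G,N \right)} = 4 N + G = G + 4 N$)
$r{\left(F \right)} = \frac{67}{60}$ ($r{\left(F \right)} = 67 \cdot \frac{1}{60} = \frac{67}{60}$)
$\frac{r{\left(191 \right)} + 14151}{-30817 + W{\left(131,l \right)}} = \frac{\frac{67}{60} + 14151}{-30817 + \left(131 + 4 \cdot 208\right)} = \frac{849127}{60 \left(-30817 + \left(131 + 832\right)\right)} = \frac{849127}{60 \left(-30817 + 963\right)} = \frac{849127}{60 \left(-29854\right)} = \frac{849127}{60} \left(- \frac{1}{29854}\right) = - \frac{849127}{1791240}$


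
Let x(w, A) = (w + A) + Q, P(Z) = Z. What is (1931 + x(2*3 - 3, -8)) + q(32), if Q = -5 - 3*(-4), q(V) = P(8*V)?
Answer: 2189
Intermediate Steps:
q(V) = 8*V
Q = 7 (Q = -5 + 12 = 7)
x(w, A) = 7 + A + w (x(w, A) = (w + A) + 7 = (A + w) + 7 = 7 + A + w)
(1931 + x(2*3 - 3, -8)) + q(32) = (1931 + (7 - 8 + (2*3 - 3))) + 8*32 = (1931 + (7 - 8 + (6 - 3))) + 256 = (1931 + (7 - 8 + 3)) + 256 = (1931 + 2) + 256 = 1933 + 256 = 2189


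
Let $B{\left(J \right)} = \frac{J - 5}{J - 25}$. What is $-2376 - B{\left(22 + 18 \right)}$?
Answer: $- \frac{7135}{3} \approx -2378.3$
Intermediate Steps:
$B{\left(J \right)} = \frac{-5 + J}{-25 + J}$
$-2376 - B{\left(22 + 18 \right)} = -2376 - \frac{-5 + \left(22 + 18\right)}{-25 + \left(22 + 18\right)} = -2376 - \frac{-5 + 40}{-25 + 40} = -2376 - \frac{1}{15} \cdot 35 = -2376 - \frac{7}{3} = - \frac{7135}{3}$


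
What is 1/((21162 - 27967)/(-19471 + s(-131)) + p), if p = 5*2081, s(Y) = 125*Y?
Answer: 35846/372984435 ≈ 9.6106e-5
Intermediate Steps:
p = 10405
1/((21162 - 27967)/(-19471 + s(-131)) + p) = 1/((21162 - 27967)/(-19471 + 125*(-131)) + 10405) = 1/(-6805/(-19471 - 16375) + 10405) = 1/(-6805/(-35846) + 10405) = 1/(-6805*(-1/35846) + 10405) = 1/(6805/35846 + 10405) = 1/(372984435/35846) = 35846/372984435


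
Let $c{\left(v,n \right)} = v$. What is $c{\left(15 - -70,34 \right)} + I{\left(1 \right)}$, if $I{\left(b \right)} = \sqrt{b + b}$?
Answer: $85 + \sqrt{2} \approx 86.414$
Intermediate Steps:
$I{\left(b \right)} = \sqrt{2} \sqrt{b}$ ($I{\left(b \right)} = \sqrt{2 b} = \sqrt{2} \sqrt{b}$)
$c{\left(15 - -70,34 \right)} + I{\left(1 \right)} = \left(15 - -70\right) + \sqrt{2} \sqrt{1} = \left(15 + 70\right) + \sqrt{2} \cdot 1 = 85 + \sqrt{2}$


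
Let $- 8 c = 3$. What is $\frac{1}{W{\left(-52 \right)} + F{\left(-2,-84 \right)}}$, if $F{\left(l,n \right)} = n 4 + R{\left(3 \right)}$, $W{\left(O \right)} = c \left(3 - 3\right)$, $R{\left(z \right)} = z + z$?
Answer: $- \frac{1}{330} \approx -0.0030303$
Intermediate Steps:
$c = - \frac{3}{8}$ ($c = \left(- \frac{1}{8}\right) 3 = - \frac{3}{8} \approx -0.375$)
$R{\left(z \right)} = 2 z$
$W{\left(O \right)} = 0$ ($W{\left(O \right)} = - \frac{3 \left(3 - 3\right)}{8} = \left(- \frac{3}{8}\right) 0 = 0$)
$F{\left(l,n \right)} = 6 + 4 n$ ($F{\left(l,n \right)} = n 4 + 2 \cdot 3 = 4 n + 6 = 6 + 4 n$)
$\frac{1}{W{\left(-52 \right)} + F{\left(-2,-84 \right)}} = \frac{1}{0 + \left(6 + 4 \left(-84\right)\right)} = \frac{1}{0 + \left(6 - 336\right)} = \frac{1}{0 - 330} = \frac{1}{-330} = - \frac{1}{330}$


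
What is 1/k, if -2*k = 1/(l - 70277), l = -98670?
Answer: 337894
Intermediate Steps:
k = 1/337894 (k = -1/(2*(-98670 - 70277)) = -½/(-168947) = -½*(-1/168947) = 1/337894 ≈ 2.9595e-6)
1/k = 1/(1/337894) = 337894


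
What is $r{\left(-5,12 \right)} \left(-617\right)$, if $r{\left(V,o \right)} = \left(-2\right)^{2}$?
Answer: $-2468$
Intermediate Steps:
$r{\left(V,o \right)} = 4$
$r{\left(-5,12 \right)} \left(-617\right) = 4 \left(-617\right) = -2468$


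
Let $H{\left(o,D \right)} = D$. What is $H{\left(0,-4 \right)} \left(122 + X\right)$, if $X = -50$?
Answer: $-288$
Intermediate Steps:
$H{\left(0,-4 \right)} \left(122 + X\right) = - 4 \left(122 - 50\right) = \left(-4\right) 72 = -288$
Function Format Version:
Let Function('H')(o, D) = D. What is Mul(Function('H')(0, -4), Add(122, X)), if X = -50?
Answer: -288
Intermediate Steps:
Mul(Function('H')(0, -4), Add(122, X)) = Mul(-4, Add(122, -50)) = Mul(-4, 72) = -288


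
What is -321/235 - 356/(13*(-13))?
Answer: 29411/39715 ≈ 0.74055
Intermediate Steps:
-321/235 - 356/(13*(-13)) = -321*1/235 - 356/(-169) = -321/235 - 356*(-1/169) = -321/235 + 356/169 = 29411/39715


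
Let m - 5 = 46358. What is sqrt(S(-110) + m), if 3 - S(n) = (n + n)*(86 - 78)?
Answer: sqrt(48126) ≈ 219.38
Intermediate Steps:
S(n) = 3 - 16*n (S(n) = 3 - (n + n)*(86 - 78) = 3 - 2*n*8 = 3 - 16*n)
m = 46363 (m = 5 + 46358 = 46363)
sqrt(S(-110) + m) = sqrt((3 - 16*(-110)) + 46363) = sqrt((3 + 1760) + 46363) = sqrt(1763 + 46363) = sqrt(48126)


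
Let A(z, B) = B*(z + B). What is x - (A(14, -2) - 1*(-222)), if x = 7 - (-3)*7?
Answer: -170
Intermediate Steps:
A(z, B) = B*(B + z)
x = 28 (x = 7 - 3*(-7) = 7 + 21 = 28)
x - (A(14, -2) - 1*(-222)) = 28 - (-2*(-2 + 14) - 1*(-222)) = 28 - (-2*12 + 222) = 28 - (-24 + 222) = 28 - 1*198 = 28 - 198 = -170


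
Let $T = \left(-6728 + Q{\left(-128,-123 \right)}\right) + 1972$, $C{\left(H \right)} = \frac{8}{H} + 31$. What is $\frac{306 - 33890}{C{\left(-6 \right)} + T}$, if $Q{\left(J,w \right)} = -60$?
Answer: $\frac{100752}{14359} \approx 7.0166$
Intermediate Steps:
$C{\left(H \right)} = 31 + \frac{8}{H}$
$T = -4816$ ($T = \left(-6728 - 60\right) + 1972 = -6788 + 1972 = -4816$)
$\frac{306 - 33890}{C{\left(-6 \right)} + T} = \frac{306 - 33890}{\left(31 + \frac{8}{-6}\right) - 4816} = - \frac{33584}{\left(31 + 8 \left(- \frac{1}{6}\right)\right) - 4816} = - \frac{33584}{\left(31 - \frac{4}{3}\right) - 4816} = - \frac{33584}{\frac{89}{3} - 4816} = - \frac{33584}{- \frac{14359}{3}} = \left(-33584\right) \left(- \frac{3}{14359}\right) = \frac{100752}{14359}$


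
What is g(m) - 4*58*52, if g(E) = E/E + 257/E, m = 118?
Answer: -1423177/118 ≈ -12061.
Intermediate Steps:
g(E) = 1 + 257/E
g(m) - 4*58*52 = (257 + 118)/118 - 4*58*52 = (1/118)*375 - 232*52 = 375/118 - 1*12064 = 375/118 - 12064 = -1423177/118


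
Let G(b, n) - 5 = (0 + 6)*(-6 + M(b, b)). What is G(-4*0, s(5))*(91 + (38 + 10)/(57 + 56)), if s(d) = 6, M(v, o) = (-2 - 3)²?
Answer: 1229389/113 ≈ 10880.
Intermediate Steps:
M(v, o) = 25 (M(v, o) = (-5)² = 25)
G(b, n) = 119 (G(b, n) = 5 + (0 + 6)*(-6 + 25) = 5 + 6*19 = 5 + 114 = 119)
G(-4*0, s(5))*(91 + (38 + 10)/(57 + 56)) = 119*(91 + (38 + 10)/(57 + 56)) = 119*(91 + 48/113) = 119*(10331/113) = 1229389/113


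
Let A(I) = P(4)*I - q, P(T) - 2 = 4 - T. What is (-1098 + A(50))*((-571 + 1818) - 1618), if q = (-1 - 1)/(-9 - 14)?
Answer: 8516676/23 ≈ 3.7029e+5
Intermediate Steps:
P(T) = 6 - T (P(T) = 2 + (4 - T) = 6 - T)
q = 2/23 (q = -2/(-23) = -2*(-1/23) = 2/23 ≈ 0.086957)
A(I) = -2/23 + 2*I (A(I) = (6 - 1*4)*I - 1*2/23 = (6 - 4)*I - 2/23 = 2*I - 2/23 = -2/23 + 2*I)
(-1098 + A(50))*((-571 + 1818) - 1618) = (-1098 + (-2/23 + 2*50))*((-571 + 1818) - 1618) = (-1098 + (-2/23 + 100))*(1247 - 1618) = (-1098 + 2298/23)*(-371) = -22956/23*(-371) = 8516676/23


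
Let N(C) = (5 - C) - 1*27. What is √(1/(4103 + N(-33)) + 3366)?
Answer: 5*√18832906/374 ≈ 58.017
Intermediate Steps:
N(C) = -22 - C (N(C) = (5 - C) - 27 = -22 - C)
√(1/(4103 + N(-33)) + 3366) = √(1/(4103 + (-22 - 1*(-33))) + 3366) = √(1/(4103 + (-22 + 33)) + 3366) = √(1/(4103 + 11) + 3366) = √(1/4114 + 3366) = √(13847725/4114) = 5*√18832906/374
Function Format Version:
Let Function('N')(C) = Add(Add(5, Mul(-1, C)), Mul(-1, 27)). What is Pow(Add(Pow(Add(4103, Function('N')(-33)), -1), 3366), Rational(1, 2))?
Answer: Mul(Rational(5, 374), Pow(18832906, Rational(1, 2))) ≈ 58.017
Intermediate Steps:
Function('N')(C) = Add(-22, Mul(-1, C)) (Function('N')(C) = Add(Add(5, Mul(-1, C)), -27) = Add(-22, Mul(-1, C)))
Pow(Add(Pow(Add(4103, Function('N')(-33)), -1), 3366), Rational(1, 2)) = Pow(Add(Pow(Add(4103, Add(-22, Mul(-1, -33))), -1), 3366), Rational(1, 2)) = Pow(Add(Pow(Add(4103, Add(-22, 33)), -1), 3366), Rational(1, 2)) = Pow(Add(Pow(Add(4103, 11), -1), 3366), Rational(1, 2)) = Pow(Add(Pow(4114, -1), 3366), Rational(1, 2)) = Pow(Add(Rational(1, 4114), 3366), Rational(1, 2)) = Pow(Rational(13847725, 4114), Rational(1, 2)) = Mul(Rational(5, 374), Pow(18832906, Rational(1, 2)))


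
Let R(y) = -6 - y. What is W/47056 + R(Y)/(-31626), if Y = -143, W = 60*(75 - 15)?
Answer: 6712933/93012066 ≈ 0.072173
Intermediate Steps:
W = 3600 (W = 60*60 = 3600)
W/47056 + R(Y)/(-31626) = 3600/47056 + (-6 - 1*(-143))/(-31626) = 3600*(1/47056) + (-6 + 143)*(-1/31626) = 225/2941 + 137*(-1/31626) = 225/2941 - 137/31626 = 6712933/93012066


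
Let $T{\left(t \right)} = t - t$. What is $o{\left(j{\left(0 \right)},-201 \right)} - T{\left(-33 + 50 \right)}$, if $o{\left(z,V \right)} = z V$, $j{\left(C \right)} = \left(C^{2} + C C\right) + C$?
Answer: $0$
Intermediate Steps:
$j{\left(C \right)} = C + 2 C^{2}$ ($j{\left(C \right)} = \left(C^{2} + C^{2}\right) + C = 2 C^{2} + C = C + 2 C^{2}$)
$o{\left(z,V \right)} = V z$
$T{\left(t \right)} = 0$
$o{\left(j{\left(0 \right)},-201 \right)} - T{\left(-33 + 50 \right)} = - 201 \cdot 0 \left(1 + 2 \cdot 0\right) - 0 = - 201 \cdot 0 \left(1 + 0\right) + 0 = - 201 \cdot 0 \cdot 1 + 0 = \left(-201\right) 0 + 0 = 0 + 0 = 0$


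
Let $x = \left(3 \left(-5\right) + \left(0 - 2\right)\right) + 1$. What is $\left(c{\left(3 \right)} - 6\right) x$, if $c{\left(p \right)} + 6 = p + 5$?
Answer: $64$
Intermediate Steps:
$c{\left(p \right)} = -1 + p$ ($c{\left(p \right)} = -6 + \left(p + 5\right) = -6 + \left(5 + p\right) = -1 + p$)
$x = -16$ ($x = \left(-15 + \left(0 - 2\right)\right) + 1 = \left(-15 - 2\right) + 1 = -17 + 1 = -16$)
$\left(c{\left(3 \right)} - 6\right) x = \left(\left(-1 + 3\right) - 6\right) \left(-16\right) = \left(2 - 6\right) \left(-16\right) = \left(-4\right) \left(-16\right) = 64$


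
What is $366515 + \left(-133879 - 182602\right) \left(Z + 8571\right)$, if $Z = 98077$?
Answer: $-33751699173$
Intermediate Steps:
$366515 + \left(-133879 - 182602\right) \left(Z + 8571\right) = 366515 + \left(-133879 - 182602\right) \left(98077 + 8571\right) = 366515 - 33752065688 = -33751699173$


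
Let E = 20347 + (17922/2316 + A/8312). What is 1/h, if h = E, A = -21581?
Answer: 1604216/32649231791 ≈ 4.9135e-5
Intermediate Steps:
E = 32649231791/1604216 (E = 20347 + (17922/2316 - 21581/8312) = 20347 + (17922*(1/2316) - 21581*1/8312) = 20347 + (2987/386 - 21581/8312) = 20347 + 8248839/1604216 = 32649231791/1604216 ≈ 20352.)
h = 32649231791/1604216 ≈ 20352.
1/h = 1/(32649231791/1604216) = 1604216/32649231791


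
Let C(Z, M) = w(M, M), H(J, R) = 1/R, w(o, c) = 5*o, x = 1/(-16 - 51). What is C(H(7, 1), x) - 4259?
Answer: -285358/67 ≈ -4259.1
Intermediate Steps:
x = -1/67 (x = 1/(-67) = -1/67 ≈ -0.014925)
H(J, R) = 1/R
C(Z, M) = 5*M
C(H(7, 1), x) - 4259 = 5*(-1/67) - 4259 = -5/67 - 4259 = -285358/67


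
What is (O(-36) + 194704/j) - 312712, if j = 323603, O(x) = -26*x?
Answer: -100891454224/323603 ≈ -3.1178e+5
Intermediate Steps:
(O(-36) + 194704/j) - 312712 = (-26*(-36) + 194704/323603) - 312712 = (936 + 194704*(1/323603)) - 312712 = (936 + 194704/323603) - 312712 = 303087112/323603 - 312712 = -100891454224/323603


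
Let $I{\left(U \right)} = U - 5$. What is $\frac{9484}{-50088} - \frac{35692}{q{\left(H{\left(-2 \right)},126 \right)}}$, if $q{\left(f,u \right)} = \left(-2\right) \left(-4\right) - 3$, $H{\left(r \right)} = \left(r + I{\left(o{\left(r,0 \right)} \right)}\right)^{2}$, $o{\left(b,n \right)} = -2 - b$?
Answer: $- \frac{446947079}{62610} \approx -7138.6$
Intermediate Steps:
$I{\left(U \right)} = -5 + U$ ($I{\left(U \right)} = U - 5 = -5 + U$)
$H{\left(r \right)} = 49$ ($H{\left(r \right)} = \left(r - \left(7 + r\right)\right)^{2} = \left(-7\right)^{2} = 49$)
$q{\left(f,u \right)} = 5$ ($q{\left(f,u \right)} = 8 - 3 = 5$)
$\frac{9484}{-50088} - \frac{35692}{q{\left(H{\left(-2 \right)},126 \right)}} = \frac{9484}{-50088} - \frac{35692}{5} = 9484 \left(- \frac{1}{50088}\right) - \frac{35692}{5} = - \frac{2371}{12522} - \frac{35692}{5} = - \frac{446947079}{62610}$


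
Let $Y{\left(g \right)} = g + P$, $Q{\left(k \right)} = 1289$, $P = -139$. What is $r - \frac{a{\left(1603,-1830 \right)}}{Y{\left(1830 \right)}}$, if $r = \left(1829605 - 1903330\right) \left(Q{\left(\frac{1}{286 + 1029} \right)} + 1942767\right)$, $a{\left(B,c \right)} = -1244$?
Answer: $- \frac{242363468861356}{1691} \approx -1.4333 \cdot 10^{11}$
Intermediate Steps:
$Y{\left(g \right)} = -139 + g$ ($Y{\left(g \right)} = g - 139 = -139 + g$)
$r = -143325528600$ ($r = \left(1829605 - 1903330\right) \left(1289 + 1942767\right) = \left(-73725\right) 1944056 = -143325528600$)
$r - \frac{a{\left(1603,-1830 \right)}}{Y{\left(1830 \right)}} = -143325528600 - - \frac{1244}{-139 + 1830} = -143325528600 - - \frac{1244}{1691} = -143325528600 + \frac{1244}{1691} = - \frac{242363468861356}{1691}$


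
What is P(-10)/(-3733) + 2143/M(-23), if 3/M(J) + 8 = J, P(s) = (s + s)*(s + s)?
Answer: -247995589/11199 ≈ -22144.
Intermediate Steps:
P(s) = 4*s**2 (P(s) = (2*s)*(2*s) = 4*s**2)
M(J) = 3/(-8 + J)
P(-10)/(-3733) + 2143/M(-23) = (4*(-10)**2)/(-3733) + 2143/((3/(-8 - 23))) = (4*100)*(-1/3733) + 2143/((3/(-31))) = 400*(-1/3733) + 2143/((3*(-1/31))) = -400/3733 + 2143/(-3/31) = -400/3733 + 2143*(-31/3) = -400/3733 - 66433/3 = -247995589/11199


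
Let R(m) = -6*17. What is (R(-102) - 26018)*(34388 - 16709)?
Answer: -461775480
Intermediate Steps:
R(m) = -102
(R(-102) - 26018)*(34388 - 16709) = (-102 - 26018)*(34388 - 16709) = -26120*17679 = -461775480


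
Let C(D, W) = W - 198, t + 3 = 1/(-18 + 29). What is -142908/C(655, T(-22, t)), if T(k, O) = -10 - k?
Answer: 23818/31 ≈ 768.32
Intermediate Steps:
t = -32/11 (t = -3 + 1/(-18 + 29) = -3 + 1/11 = -32/11 ≈ -2.9091)
C(D, W) = -198 + W
-142908/C(655, T(-22, t)) = -142908/(-198 + (-10 - 1*(-22))) = -142908/(-198 + (-10 + 22)) = -142908/(-198 + 12) = -142908/(-186) = -142908*(-1/186) = 23818/31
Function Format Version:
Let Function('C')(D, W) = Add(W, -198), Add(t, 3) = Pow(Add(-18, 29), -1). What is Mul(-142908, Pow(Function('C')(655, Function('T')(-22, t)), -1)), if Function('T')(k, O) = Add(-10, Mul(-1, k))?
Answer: Rational(23818, 31) ≈ 768.32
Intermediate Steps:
t = Rational(-32, 11) (t = Add(-3, Pow(Add(-18, 29), -1)) = Add(-3, Pow(11, -1)) = Add(-3, Rational(1, 11)) = Rational(-32, 11) ≈ -2.9091)
Function('C')(D, W) = Add(-198, W)
Mul(-142908, Pow(Function('C')(655, Function('T')(-22, t)), -1)) = Mul(-142908, Pow(Add(-198, Add(-10, Mul(-1, -22))), -1)) = Mul(-142908, Pow(Add(-198, Add(-10, 22)), -1)) = Mul(-142908, Pow(Add(-198, 12), -1)) = Mul(-142908, Pow(-186, -1)) = Mul(-142908, Rational(-1, 186)) = Rational(23818, 31)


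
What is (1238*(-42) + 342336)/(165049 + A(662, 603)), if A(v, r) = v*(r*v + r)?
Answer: 290340/264825367 ≈ 0.0010963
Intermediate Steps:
A(v, r) = v*(r + r*v)
(1238*(-42) + 342336)/(165049 + A(662, 603)) = (1238*(-42) + 342336)/(165049 + 603*662*(1 + 662)) = (-51996 + 342336)/(165049 + 603*662*663) = 290340/(165049 + 264660318) = 290340/264825367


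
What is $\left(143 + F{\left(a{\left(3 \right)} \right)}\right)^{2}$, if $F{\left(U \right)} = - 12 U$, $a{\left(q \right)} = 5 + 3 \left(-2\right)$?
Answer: $24025$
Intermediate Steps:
$a{\left(q \right)} = -1$ ($a{\left(q \right)} = 5 - 6 = -1$)
$\left(143 + F{\left(a{\left(3 \right)} \right)}\right)^{2} = \left(143 - -12\right)^{2} = \left(143 + 12\right)^{2} = 155^{2} = 24025$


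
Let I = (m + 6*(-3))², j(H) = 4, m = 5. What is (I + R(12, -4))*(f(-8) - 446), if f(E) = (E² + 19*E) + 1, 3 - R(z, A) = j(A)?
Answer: -89544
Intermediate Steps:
R(z, A) = -1 (R(z, A) = 3 - 1*4 = 3 - 4 = -1)
I = 169 (I = (5 + 6*(-3))² = (5 - 18)² = (-13)² = 169)
f(E) = 1 + E² + 19*E
(I + R(12, -4))*(f(-8) - 446) = (169 - 1)*((1 + (-8)² + 19*(-8)) - 446) = 168*((1 + 64 - 152) - 446) = 168*(-87 - 446) = 168*(-533) = -89544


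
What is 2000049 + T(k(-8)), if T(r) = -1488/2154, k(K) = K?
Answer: 718017343/359 ≈ 2.0000e+6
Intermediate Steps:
T(r) = -248/359 (T(r) = -1488*1/2154 = -248/359)
2000049 + T(k(-8)) = 2000049 - 248/359 = 718017343/359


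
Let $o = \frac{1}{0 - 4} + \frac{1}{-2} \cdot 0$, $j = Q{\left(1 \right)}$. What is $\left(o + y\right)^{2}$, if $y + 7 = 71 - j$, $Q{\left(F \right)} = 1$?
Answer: $\frac{63001}{16} \approx 3937.6$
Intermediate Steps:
$j = 1$
$o = - \frac{1}{4}$ ($o = \frac{1}{-4} - 0 = - \frac{1}{4} + 0 = - \frac{1}{4} \approx -0.25$)
$y = 63$ ($y = -7 + \left(71 - 1\right) = -7 + 70 = 63$)
$\left(o + y\right)^{2} = \left(- \frac{1}{4} + 63\right)^{2} = \left(\frac{251}{4}\right)^{2} = \frac{63001}{16}$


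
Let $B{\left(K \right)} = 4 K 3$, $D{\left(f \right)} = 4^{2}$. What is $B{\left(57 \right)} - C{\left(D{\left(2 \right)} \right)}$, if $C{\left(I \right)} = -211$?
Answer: $895$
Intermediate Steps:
$D{\left(f \right)} = 16$
$B{\left(K \right)} = 12 K$
$B{\left(57 \right)} - C{\left(D{\left(2 \right)} \right)} = 12 \cdot 57 - -211 = 684 + 211 = 895$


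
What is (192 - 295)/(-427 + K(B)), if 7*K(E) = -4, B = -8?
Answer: 721/2993 ≈ 0.24090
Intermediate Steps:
K(E) = -4/7 (K(E) = (1/7)*(-4) = -4/7)
(192 - 295)/(-427 + K(B)) = (192 - 295)/(-427 - 4/7) = -103/(-2993/7) = -103*(-7/2993) = 721/2993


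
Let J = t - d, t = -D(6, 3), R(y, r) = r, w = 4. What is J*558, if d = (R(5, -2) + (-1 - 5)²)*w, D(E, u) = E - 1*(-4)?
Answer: -81468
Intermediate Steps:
D(E, u) = 4 + E (D(E, u) = E + 4 = 4 + E)
t = -10 (t = -(4 + 6) = -1*10 = -10)
d = 136 (d = (-2 + (-1 - 5)²)*4 = (-2 + (-6)²)*4 = (-2 + 36)*4 = 34*4 = 136)
J = -146 (J = -10 - 1*136 = -10 - 136 = -146)
J*558 = -146*558 = -81468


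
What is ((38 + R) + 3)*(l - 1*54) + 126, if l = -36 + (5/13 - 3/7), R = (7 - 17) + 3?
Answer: -267130/91 ≈ -2935.5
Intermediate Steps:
R = -7 (R = -10 + 3 = -7)
l = -3280/91 (l = -36 + (5*(1/13) - 3*⅐) = -36 + (5/13 - 3/7) = -36 - 4/91 = -3280/91 ≈ -36.044)
((38 + R) + 3)*(l - 1*54) + 126 = ((38 - 7) + 3)*(-3280/91 - 1*54) + 126 = (31 + 3)*(-3280/91 - 54) + 126 = 34*(-8194/91) + 126 = -278596/91 + 126 = -267130/91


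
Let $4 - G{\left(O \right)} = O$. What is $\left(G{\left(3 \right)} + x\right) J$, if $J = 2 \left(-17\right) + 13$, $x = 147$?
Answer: $-3108$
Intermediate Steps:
$J = -21$ ($J = -34 + 13 = -21$)
$G{\left(O \right)} = 4 - O$
$\left(G{\left(3 \right)} + x\right) J = \left(\left(4 - 3\right) + 147\right) \left(-21\right) = \left(1 + 147\right) \left(-21\right) = 148 \left(-21\right) = -3108$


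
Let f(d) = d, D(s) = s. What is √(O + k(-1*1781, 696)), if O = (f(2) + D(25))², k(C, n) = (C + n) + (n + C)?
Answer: I*√1441 ≈ 37.961*I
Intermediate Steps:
k(C, n) = 2*C + 2*n (k(C, n) = (C + n) + (C + n) = 2*C + 2*n)
O = 729 (O = (2 + 25)² = 27² = 729)
√(O + k(-1*1781, 696)) = √(729 + (2*(-1*1781) + 2*696)) = √(729 + (2*(-1781) + 1392)) = √(729 + (-3562 + 1392)) = √(729 - 2170) = √(-1441) = I*√1441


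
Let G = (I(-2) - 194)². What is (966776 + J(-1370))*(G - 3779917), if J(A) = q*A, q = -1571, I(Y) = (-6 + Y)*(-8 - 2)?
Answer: -11749199877366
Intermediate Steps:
I(Y) = 60 - 10*Y (I(Y) = (-6 + Y)*(-10) = 60 - 10*Y)
G = 12996 (G = ((60 - 10*(-2)) - 194)² = ((60 + 20) - 194)² = (80 - 194)² = (-114)² = 12996)
J(A) = -1571*A
(966776 + J(-1370))*(G - 3779917) = (966776 - 1571*(-1370))*(12996 - 3779917) = (966776 + 2152270)*(-3766921) = 3119046*(-3766921) = -11749199877366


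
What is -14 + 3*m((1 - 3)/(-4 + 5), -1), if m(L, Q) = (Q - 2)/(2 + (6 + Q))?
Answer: -107/7 ≈ -15.286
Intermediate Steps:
m(L, Q) = (-2 + Q)/(8 + Q)
-14 + 3*m((1 - 3)/(-4 + 5), -1) = -14 + 3*((-2 - 1)/(8 - 1)) = -14 + 3*(-3/7) = -14 - 9/7 = -107/7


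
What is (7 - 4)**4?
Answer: 81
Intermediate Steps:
(7 - 4)**4 = 3**4 = 81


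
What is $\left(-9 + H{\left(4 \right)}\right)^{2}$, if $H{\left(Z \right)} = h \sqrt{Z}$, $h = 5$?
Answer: $1$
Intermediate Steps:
$H{\left(Z \right)} = 5 \sqrt{Z}$
$\left(-9 + H{\left(4 \right)}\right)^{2} = \left(-9 + 5 \sqrt{4}\right)^{2} = \left(-9 + 5 \cdot 2\right)^{2} = \left(-9 + 10\right)^{2} = 1^{2} = 1$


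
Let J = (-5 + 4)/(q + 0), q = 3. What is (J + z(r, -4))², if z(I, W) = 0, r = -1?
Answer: ⅑ ≈ 0.11111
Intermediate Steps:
J = -⅓ (J = (-5 + 4)/(3 + 0) = -1/3 = -1*⅓ = -⅓ ≈ -0.33333)
(J + z(r, -4))² = (-⅓ + 0)² = (-⅓)² = ⅑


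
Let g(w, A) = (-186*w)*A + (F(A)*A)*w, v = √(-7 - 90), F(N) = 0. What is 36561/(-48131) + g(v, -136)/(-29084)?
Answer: -36561/48131 - 6324*I*√97/7271 ≈ -0.75961 - 8.5661*I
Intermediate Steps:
v = I*√97 (v = √(-97) = I*√97 ≈ 9.8489*I)
g(w, A) = -186*A*w (g(w, A) = (-186*w)*A + (0*A)*w = -186*A*w + 0*w = -186*A*w + 0 = -186*A*w)
36561/(-48131) + g(v, -136)/(-29084) = 36561/(-48131) - 186*(-136)*I*√97/(-29084) = 36561*(-1/48131) + (25296*I*√97)*(-1/29084) = -36561/48131 - 6324*I*√97/7271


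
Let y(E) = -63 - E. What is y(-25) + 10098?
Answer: 10060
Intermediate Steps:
y(-25) + 10098 = (-63 - 1*(-25)) + 10098 = (-63 + 25) + 10098 = -38 + 10098 = 10060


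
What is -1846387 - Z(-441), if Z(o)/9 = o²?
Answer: -3596716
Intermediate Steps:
Z(o) = 9*o²
-1846387 - Z(-441) = -1846387 - 9*(-441)² = -1846387 - 9*194481 = -1846387 - 1*1750329 = -1846387 - 1750329 = -3596716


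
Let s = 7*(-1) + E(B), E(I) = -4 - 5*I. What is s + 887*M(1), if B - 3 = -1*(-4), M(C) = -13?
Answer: -11577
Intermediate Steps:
B = 7 (B = 3 - 1*(-4) = 3 + 4 = 7)
s = -46 (s = 7*(-1) + (-4 - 5*7) = -7 + (-4 - 35) = -7 - 39 = -46)
s + 887*M(1) = -46 + 887*(-13) = -46 - 11531 = -11577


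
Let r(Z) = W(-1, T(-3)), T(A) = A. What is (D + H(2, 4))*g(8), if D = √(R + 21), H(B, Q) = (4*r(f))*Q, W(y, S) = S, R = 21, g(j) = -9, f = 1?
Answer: 432 - 9*√42 ≈ 373.67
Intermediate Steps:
r(Z) = -3
H(B, Q) = -12*Q (H(B, Q) = (4*(-3))*Q = -12*Q)
D = √42 (D = √(21 + 21) = √42 ≈ 6.4807)
(D + H(2, 4))*g(8) = (√42 - 12*4)*(-9) = (√42 - 48)*(-9) = (-48 + √42)*(-9) = 432 - 9*√42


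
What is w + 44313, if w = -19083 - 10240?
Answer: 14990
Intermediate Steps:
w = -29323
w + 44313 = -29323 + 44313 = 14990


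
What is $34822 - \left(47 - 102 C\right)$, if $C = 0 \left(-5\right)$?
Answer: $34775$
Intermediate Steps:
$C = 0$
$34822 - \left(47 - 102 C\right) = 34822 - \left(47 - 0\right) = 34822 - \left(47 + 0\right) = 34822 - 47 = 34775$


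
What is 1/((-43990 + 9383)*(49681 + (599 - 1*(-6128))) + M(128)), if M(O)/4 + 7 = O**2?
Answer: -1/1952046148 ≈ -5.1228e-10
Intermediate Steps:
M(O) = -28 + 4*O**2
1/((-43990 + 9383)*(49681 + (599 - 1*(-6128))) + M(128)) = 1/((-43990 + 9383)*(49681 + (599 - 1*(-6128))) + (-28 + 4*128**2)) = 1/(-34607*(49681 + (599 + 6128)) + (-28 + 4*16384)) = 1/(-34607*(49681 + 6727) + (-28 + 65536)) = 1/(-34607*56408 + 65508) = 1/(-1952111656 + 65508) = 1/(-1952046148) = -1/1952046148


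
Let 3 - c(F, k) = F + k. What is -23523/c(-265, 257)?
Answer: -23523/11 ≈ -2138.5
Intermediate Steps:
c(F, k) = 3 - F - k (c(F, k) = 3 - (F + k) = 3 + (-F - k) = 3 - F - k)
-23523/c(-265, 257) = -23523/(3 - 1*(-265) - 1*257) = -23523/(3 + 265 - 257) = -23523/11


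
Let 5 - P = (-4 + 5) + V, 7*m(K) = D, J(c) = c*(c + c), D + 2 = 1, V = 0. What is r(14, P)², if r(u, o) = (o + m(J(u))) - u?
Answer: 5041/49 ≈ 102.88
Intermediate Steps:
D = -1 (D = -2 + 1 = -1)
J(c) = 2*c² (J(c) = c*(2*c) = 2*c²)
m(K) = -⅐ (m(K) = (⅐)*(-1) = -⅐)
P = 4 (P = 5 - ((-4 + 5) + 0) = 5 - (1 + 0) = 5 - 1*1 = 5 - 1 = 4)
r(u, o) = -⅐ + o - u (r(u, o) = (o - ⅐) - u = (-⅐ + o) - u = -⅐ + o - u)
r(14, P)² = (-⅐ + 4 - 1*14)² = (-⅐ + 4 - 14)² = (-71/7)² = 5041/49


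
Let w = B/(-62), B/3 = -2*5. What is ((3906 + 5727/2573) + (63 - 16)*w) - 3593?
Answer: 10477/31 ≈ 337.97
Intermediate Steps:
B = -30 (B = 3*(-2*5) = 3*(-10) = -30)
w = 15/31 (w = -30/(-62) = -30*(-1/62) = 15/31 ≈ 0.48387)
((3906 + 5727/2573) + (63 - 16)*w) - 3593 = ((3906 + 5727/2573) + (63 - 16)*(15/31)) - 3593 = ((3906 + 5727*(1/2573)) + 47*(15/31)) - 3593 = ((3906 + 69/31) + 705/31) - 3593 = (121155/31 + 705/31) - 3593 = 121860/31 - 3593 = 10477/31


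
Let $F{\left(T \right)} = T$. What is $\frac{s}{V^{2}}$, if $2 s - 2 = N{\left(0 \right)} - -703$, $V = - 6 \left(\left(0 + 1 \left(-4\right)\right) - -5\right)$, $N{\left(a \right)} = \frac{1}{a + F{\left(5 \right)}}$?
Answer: $\frac{1763}{180} \approx 9.7944$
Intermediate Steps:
$N{\left(a \right)} = \frac{1}{5 + a}$ ($N{\left(a \right)} = \frac{1}{a + 5} = \frac{1}{5 + a}$)
$V = -6$ ($V = - 6 \left(\left(0 - 4\right) + 5\right) = - 6 \left(-4 + 5\right) = \left(-6\right) 1 = -6$)
$s = \frac{1763}{5}$ ($s = 1 + \frac{\frac{1}{5 + 0} - -703}{2} = 1 + \frac{\frac{1}{5} + 703}{2} = 1 + \frac{1}{2} \cdot \frac{3516}{5} = 1 + \frac{1758}{5} = \frac{1763}{5} \approx 352.6$)
$\frac{s}{V^{2}} = \frac{1763}{5 \left(-6\right)^{2}} = \frac{1763}{5 \cdot 36} = \frac{1763}{5} \cdot \frac{1}{36} = \frac{1763}{180}$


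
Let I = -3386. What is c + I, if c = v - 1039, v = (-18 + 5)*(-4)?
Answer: -4373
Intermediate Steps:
v = 52 (v = -13*(-4) = 52)
c = -987 (c = 52 - 1039 = -987)
c + I = -987 - 3386 = -4373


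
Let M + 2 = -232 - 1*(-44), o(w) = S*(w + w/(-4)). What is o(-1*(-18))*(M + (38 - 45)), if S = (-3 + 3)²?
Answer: 0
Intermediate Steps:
S = 0 (S = 0² = 0)
o(w) = 0 (o(w) = 0*(w + w/(-4)) = 0*(w + w*(-¼)) = 0*(w - w/4) = 0*(3*w/4) = 0)
M = -190 (M = -2 + (-232 - 1*(-44)) = -2 + (-232 + 44) = -2 - 188 = -190)
o(-1*(-18))*(M + (38 - 45)) = 0*(-190 + (38 - 45)) = 0*(-190 - 7) = 0*(-197) = 0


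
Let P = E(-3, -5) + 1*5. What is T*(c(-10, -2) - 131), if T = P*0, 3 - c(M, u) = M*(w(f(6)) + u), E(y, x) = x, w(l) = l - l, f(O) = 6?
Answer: 0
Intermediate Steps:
w(l) = 0
P = 0 (P = -5 + 1*5 = -5 + 5 = 0)
c(M, u) = 3 - M*u (c(M, u) = 3 - M*(0 + u) = 3 - M*u)
T = 0 (T = 0*0 = 0)
T*(c(-10, -2) - 131) = 0*((3 - 1*(-10)*(-2)) - 131) = 0*((3 - 20) - 131) = 0*(-17 - 131) = 0*(-148) = 0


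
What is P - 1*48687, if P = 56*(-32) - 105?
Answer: -50584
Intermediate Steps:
P = -1897 (P = -1792 - 105 = -1897)
P - 1*48687 = -1897 - 1*48687 = -1897 - 48687 = -50584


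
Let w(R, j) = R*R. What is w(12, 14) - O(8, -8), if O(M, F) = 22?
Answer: 122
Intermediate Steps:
w(R, j) = R²
w(12, 14) - O(8, -8) = 12² - 1*22 = 144 - 22 = 122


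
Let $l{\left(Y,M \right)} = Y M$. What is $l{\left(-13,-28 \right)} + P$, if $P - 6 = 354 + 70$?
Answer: $794$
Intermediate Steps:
$l{\left(Y,M \right)} = M Y$
$P = 430$ ($P = 6 + \left(354 + 70\right) = 6 + 424 = 430$)
$l{\left(-13,-28 \right)} + P = \left(-28\right) \left(-13\right) + 430 = 364 + 430 = 794$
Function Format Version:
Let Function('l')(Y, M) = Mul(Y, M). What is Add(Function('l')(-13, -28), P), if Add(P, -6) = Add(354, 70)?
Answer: 794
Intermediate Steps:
Function('l')(Y, M) = Mul(M, Y)
P = 430 (P = Add(6, Add(354, 70)) = Add(6, 424) = 430)
Add(Function('l')(-13, -28), P) = Add(Mul(-28, -13), 430) = Add(364, 430) = 794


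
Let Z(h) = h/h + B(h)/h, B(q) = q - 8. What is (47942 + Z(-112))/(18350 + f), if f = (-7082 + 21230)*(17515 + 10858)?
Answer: 671217/5620153756 ≈ 0.00011943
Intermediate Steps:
B(q) = -8 + q
f = 401421204 (f = 14148*28373 = 401421204)
Z(h) = 1 + (-8 + h)/h (Z(h) = h/h + (-8 + h)/h = 1 + (-8 + h)/h)
(47942 + Z(-112))/(18350 + f) = (47942 + (2 - 8/(-112)))/(18350 + 401421204) = (47942 + (2 - 8*(-1/112)))/401439554 = (47942 + (2 + 1/14))*(1/401439554) = (47942 + 29/14)*(1/401439554) = (671217/14)*(1/401439554) = 671217/5620153756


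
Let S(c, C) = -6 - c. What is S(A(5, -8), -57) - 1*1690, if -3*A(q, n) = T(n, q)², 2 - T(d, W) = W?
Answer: -1693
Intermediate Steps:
T(d, W) = 2 - W
A(q, n) = -(2 - q)²/3
S(A(5, -8), -57) - 1*1690 = (-6 - (-1)*(-2 + 5)²/3) - 1*1690 = (-6 - (-1)*3²/3) - 1690 = (-6 - (-1)*9/3) - 1690 = (-6 - 1*(-3)) - 1690 = (-6 + 3) - 1690 = -3 - 1690 = -1693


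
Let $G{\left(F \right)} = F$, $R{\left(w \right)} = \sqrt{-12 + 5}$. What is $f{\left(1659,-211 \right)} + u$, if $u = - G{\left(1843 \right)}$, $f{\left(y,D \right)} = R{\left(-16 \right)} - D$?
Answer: $-1632 + i \sqrt{7} \approx -1632.0 + 2.6458 i$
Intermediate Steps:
$R{\left(w \right)} = i \sqrt{7}$ ($R{\left(w \right)} = \sqrt{-7} = i \sqrt{7}$)
$f{\left(y,D \right)} = - D + i \sqrt{7}$ ($f{\left(y,D \right)} = i \sqrt{7} - D = - D + i \sqrt{7}$)
$u = -1843$ ($u = \left(-1\right) 1843 = -1843$)
$f{\left(1659,-211 \right)} + u = \left(\left(-1\right) \left(-211\right) + i \sqrt{7}\right) - 1843 = \left(211 + i \sqrt{7}\right) - 1843 = -1632 + i \sqrt{7}$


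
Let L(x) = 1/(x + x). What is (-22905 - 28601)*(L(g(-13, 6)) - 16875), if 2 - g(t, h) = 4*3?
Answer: 8691663253/10 ≈ 8.6917e+8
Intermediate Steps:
g(t, h) = -10 (g(t, h) = 2 - 4*3 = 2 - 1*12 = 2 - 12 = -10)
L(x) = 1/(2*x)
(-22905 - 28601)*(L(g(-13, 6)) - 16875) = (-22905 - 28601)*((1/2)/(-10) - 16875) = -51506*((1/2)*(-1/10) - 16875) = -51506*(-1/20 - 16875) = -51506*(-337501/20) = 8691663253/10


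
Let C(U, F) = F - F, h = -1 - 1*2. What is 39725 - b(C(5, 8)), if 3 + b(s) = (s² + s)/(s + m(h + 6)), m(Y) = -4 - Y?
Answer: 39728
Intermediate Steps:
h = -3 (h = -1 - 2 = -3)
C(U, F) = 0
b(s) = -3 + (s + s²)/(-7 + s) (b(s) = -3 + (s² + s)/(s + (-4 - (-3 + 6))) = -3 + (s + s²)/(s + (-4 - 1*3)) = -3 + (s + s²)/(s + (-4 - 3)) = -3 + (s + s²)/(s - 7) = -3 + (s + s²)/(-7 + s))
39725 - b(C(5, 8)) = 39725 - (21 + 0² - 2*0)/(-7 + 0) = 39725 - (21 + 0 + 0)/(-7) = 39725 - (-1)*21/7 = 39725 - 1*(-3) = 39725 + 3 = 39728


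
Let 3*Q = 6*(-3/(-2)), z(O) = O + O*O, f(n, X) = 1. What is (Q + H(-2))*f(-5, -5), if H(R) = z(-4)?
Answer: 15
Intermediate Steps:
z(O) = O + O²
H(R) = 12 (H(R) = -4*(1 - 4) = -4*(-3) = 12)
Q = 3 (Q = (6*(-3/(-2)))/3 = (6*(-3*(-½)))/3 = (6*(3/2))/3 = (⅓)*9 = 3)
(Q + H(-2))*f(-5, -5) = (3 + 12)*1 = 15*1 = 15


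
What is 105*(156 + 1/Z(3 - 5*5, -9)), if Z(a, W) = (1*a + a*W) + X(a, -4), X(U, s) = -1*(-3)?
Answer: 2932125/179 ≈ 16381.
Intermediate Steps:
X(U, s) = 3
Z(a, W) = 3 + a + W*a (Z(a, W) = (1*a + a*W) + 3 = (a + W*a) + 3 = 3 + a + W*a)
105*(156 + 1/Z(3 - 5*5, -9)) = 105*(156 + 1/(3 + (3 - 5*5) - 9*(3 - 5*5))) = 105*(156 + 1/(3 + (3 - 25) - 9*(3 - 25))) = 105*(156 + 1/(3 - 22 - 9*(-22))) = 105*(156 + 1/(3 - 22 + 198)) = 105*(156 + 1/179) = 105*(27925/179) = 2932125/179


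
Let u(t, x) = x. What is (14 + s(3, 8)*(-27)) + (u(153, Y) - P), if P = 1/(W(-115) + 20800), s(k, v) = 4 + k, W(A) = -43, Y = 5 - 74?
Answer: -5064709/20757 ≈ -244.00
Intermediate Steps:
Y = -69
P = 1/20757 (P = 1/(-43 + 20800) = 1/20757 ≈ 4.8177e-5)
(14 + s(3, 8)*(-27)) + (u(153, Y) - P) = (14 + (4 + 3)*(-27)) + (-69 - 1*1/20757) = (14 + 7*(-27)) + (-69 - 1/20757) = (14 - 189) - 1432234/20757 = -175 - 1432234/20757 = -5064709/20757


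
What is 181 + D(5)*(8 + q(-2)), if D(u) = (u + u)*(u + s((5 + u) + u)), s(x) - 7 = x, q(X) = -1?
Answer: 2071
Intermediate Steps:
s(x) = 7 + x
D(u) = 2*u*(12 + 3*u) (D(u) = (u + u)*(u + (7 + ((5 + u) + u))) = (2*u)*(u + (7 + (5 + 2*u))) = (2*u)*(u + (12 + 2*u)) = (2*u)*(12 + 3*u) = 2*u*(12 + 3*u))
181 + D(5)*(8 + q(-2)) = 181 + (6*5*(4 + 5))*(8 - 1) = 181 + (6*5*9)*7 = 181 + 270*7 = 181 + 1890 = 2071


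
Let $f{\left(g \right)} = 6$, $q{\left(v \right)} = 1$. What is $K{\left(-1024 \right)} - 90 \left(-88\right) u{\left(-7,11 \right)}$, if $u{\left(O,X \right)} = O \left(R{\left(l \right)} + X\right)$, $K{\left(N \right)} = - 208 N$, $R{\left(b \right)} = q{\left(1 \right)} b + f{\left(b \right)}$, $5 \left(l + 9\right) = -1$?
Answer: $-219440$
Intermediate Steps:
$l = - \frac{46}{5}$ ($l = -9 + \frac{1}{5} \left(-1\right) = -9 - \frac{1}{5} = - \frac{46}{5} \approx -9.2$)
$R{\left(b \right)} = 6 + b$ ($R{\left(b \right)} = 1 b + 6 = b + 6 = 6 + b$)
$u{\left(O,X \right)} = O \left(- \frac{16}{5} + X\right)$ ($u{\left(O,X \right)} = O \left(\left(6 - \frac{46}{5}\right) + X\right) = O \left(- \frac{16}{5} + X\right)$)
$K{\left(-1024 \right)} - 90 \left(-88\right) u{\left(-7,11 \right)} = \left(-208\right) \left(-1024\right) - 90 \left(-88\right) \frac{1}{5} \left(-7\right) \left(-16 + 5 \cdot 11\right) = 212992 - - 7920 \cdot \frac{1}{5} \left(-7\right) \left(-16 + 55\right) = 212992 - - 7920 \cdot \frac{1}{5} \left(-7\right) 39 = 212992 - \left(-7920\right) \left(- \frac{273}{5}\right) = 212992 - 432432 = -219440$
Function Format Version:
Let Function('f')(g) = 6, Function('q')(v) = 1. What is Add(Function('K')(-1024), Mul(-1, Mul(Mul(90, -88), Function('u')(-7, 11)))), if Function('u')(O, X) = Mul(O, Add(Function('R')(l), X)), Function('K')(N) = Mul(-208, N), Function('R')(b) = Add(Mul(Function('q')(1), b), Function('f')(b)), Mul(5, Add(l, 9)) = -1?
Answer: -219440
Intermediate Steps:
l = Rational(-46, 5) (l = Add(-9, Mul(Rational(1, 5), -1)) = Add(-9, Rational(-1, 5)) = Rational(-46, 5) ≈ -9.2000)
Function('R')(b) = Add(6, b) (Function('R')(b) = Add(Mul(1, b), 6) = Add(b, 6) = Add(6, b))
Function('u')(O, X) = Mul(O, Add(Rational(-16, 5), X)) (Function('u')(O, X) = Mul(O, Add(Add(6, Rational(-46, 5)), X)) = Mul(O, Add(Rational(-16, 5), X)))
Add(Function('K')(-1024), Mul(-1, Mul(Mul(90, -88), Function('u')(-7, 11)))) = Add(Mul(-208, -1024), Mul(-1, Mul(Mul(90, -88), Mul(Rational(1, 5), -7, Add(-16, Mul(5, 11)))))) = Add(212992, Mul(-1, Mul(-7920, Mul(Rational(1, 5), -7, Add(-16, 55))))) = Add(212992, Mul(-1, Mul(-7920, Mul(Rational(1, 5), -7, 39)))) = Add(212992, Mul(-1, Mul(-7920, Rational(-273, 5)))) = Add(212992, Mul(-1, 432432)) = Add(212992, -432432) = -219440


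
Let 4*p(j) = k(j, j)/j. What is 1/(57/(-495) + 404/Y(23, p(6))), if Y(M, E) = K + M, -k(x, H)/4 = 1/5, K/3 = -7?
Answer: 165/33311 ≈ 0.0049533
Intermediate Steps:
K = -21 (K = 3*(-7) = -21)
k(x, H) = -⅘ (k(x, H) = -4/5 = -4*⅕ = -⅘)
p(j) = -1/(5*j) (p(j) = (-4/(5*j))/4 = -1/(5*j))
Y(M, E) = -21 + M
1/(57/(-495) + 404/Y(23, p(6))) = 1/(57/(-495) + 404/(-21 + 23)) = 1/(57*(-1/495) + 404/2) = 1/(-19/165 + 404*(½)) = 1/(-19/165 + 202) = 1/(33311/165) = 165/33311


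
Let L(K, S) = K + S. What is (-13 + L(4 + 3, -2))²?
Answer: 64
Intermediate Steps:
(-13 + L(4 + 3, -2))² = (-13 + ((4 + 3) - 2))² = (-13 + (7 - 2))² = (-13 + 5)² = (-8)² = 64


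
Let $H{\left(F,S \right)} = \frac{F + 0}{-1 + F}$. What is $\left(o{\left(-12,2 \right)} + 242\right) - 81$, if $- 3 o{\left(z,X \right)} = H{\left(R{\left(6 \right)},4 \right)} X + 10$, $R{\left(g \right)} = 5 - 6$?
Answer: $\frac{472}{3} \approx 157.33$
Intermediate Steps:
$R{\left(g \right)} = -1$ ($R{\left(g \right)} = 5 - 6 = -1$)
$H{\left(F,S \right)} = \frac{F}{-1 + F}$
$o{\left(z,X \right)} = - \frac{10}{3} - \frac{X}{6}$ ($o{\left(z,X \right)} = - \frac{- \frac{1}{-1 - 1} X + 10}{3} = - \frac{- \frac{1}{-2} X + 10}{3} = - \frac{\left(-1\right) \left(- \frac{1}{2}\right) X + 10}{3} = - \frac{\frac{X}{2} + 10}{3} = - \frac{10 + \frac{X}{2}}{3} = - \frac{10}{3} - \frac{X}{6}$)
$\left(o{\left(-12,2 \right)} + 242\right) - 81 = \left(\left(- \frac{10}{3} - \frac{1}{3}\right) + 242\right) - 81 = \left(- \frac{11}{3} + 242\right) - 81 = \frac{715}{3} - 81 = \frac{472}{3}$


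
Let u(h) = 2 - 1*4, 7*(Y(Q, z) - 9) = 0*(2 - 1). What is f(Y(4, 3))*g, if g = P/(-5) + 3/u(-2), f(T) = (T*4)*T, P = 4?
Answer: -3726/5 ≈ -745.20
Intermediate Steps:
Y(Q, z) = 9 (Y(Q, z) = 9 + (0*(2 - 1))/7 = 9 + (0*1)/7 = 9 + (1/7)*0 = 9 + 0 = 9)
u(h) = -2 (u(h) = 2 - 4 = -2)
f(T) = 4*T**2 (f(T) = (4*T)*T = 4*T**2)
g = -23/10 (g = 4/(-5) + 3/(-2) = 4*(-1/5) + 3*(-1/2) = -4/5 - 3/2 = -23/10 ≈ -2.3000)
f(Y(4, 3))*g = (4*9**2)*(-23/10) = (4*81)*(-23/10) = 324*(-23/10) = -3726/5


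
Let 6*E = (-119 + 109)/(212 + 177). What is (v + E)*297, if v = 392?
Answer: 45288441/389 ≈ 1.1642e+5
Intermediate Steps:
E = -5/1167 (E = ((-119 + 109)/(212 + 177))/6 = (-10/389)/6 = (-10*1/389)/6 = (1/6)*(-10/389) = -5/1167 ≈ -0.0042845)
(v + E)*297 = (392 - 5/1167)*297 = (457459/1167)*297 = 45288441/389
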